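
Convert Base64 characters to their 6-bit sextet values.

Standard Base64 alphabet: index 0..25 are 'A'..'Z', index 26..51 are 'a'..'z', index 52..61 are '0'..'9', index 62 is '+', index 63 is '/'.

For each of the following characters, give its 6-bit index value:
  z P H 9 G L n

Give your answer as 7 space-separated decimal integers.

'z': a..z range, 26 + ord('z') − ord('a') = 51
'P': A..Z range, ord('P') − ord('A') = 15
'H': A..Z range, ord('H') − ord('A') = 7
'9': 0..9 range, 52 + ord('9') − ord('0') = 61
'G': A..Z range, ord('G') − ord('A') = 6
'L': A..Z range, ord('L') − ord('A') = 11
'n': a..z range, 26 + ord('n') − ord('a') = 39

Answer: 51 15 7 61 6 11 39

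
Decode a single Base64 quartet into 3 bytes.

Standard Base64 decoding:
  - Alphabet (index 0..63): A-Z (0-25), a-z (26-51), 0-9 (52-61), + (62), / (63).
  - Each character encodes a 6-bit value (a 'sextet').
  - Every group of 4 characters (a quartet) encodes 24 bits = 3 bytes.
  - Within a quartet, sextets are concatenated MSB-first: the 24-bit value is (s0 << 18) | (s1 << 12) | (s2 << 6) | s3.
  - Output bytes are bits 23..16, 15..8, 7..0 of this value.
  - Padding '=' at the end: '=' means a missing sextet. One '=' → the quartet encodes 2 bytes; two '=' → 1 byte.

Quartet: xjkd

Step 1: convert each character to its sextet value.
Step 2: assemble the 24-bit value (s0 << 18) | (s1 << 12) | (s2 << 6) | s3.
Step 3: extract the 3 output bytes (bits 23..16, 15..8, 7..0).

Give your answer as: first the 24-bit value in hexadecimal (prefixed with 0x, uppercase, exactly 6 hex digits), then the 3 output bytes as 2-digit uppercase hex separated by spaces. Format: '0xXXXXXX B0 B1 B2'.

Sextets: x=49, j=35, k=36, d=29
24-bit: (49<<18) | (35<<12) | (36<<6) | 29
      = 0xC40000 | 0x023000 | 0x000900 | 0x00001D
      = 0xC6391D
Bytes: (v>>16)&0xFF=C6, (v>>8)&0xFF=39, v&0xFF=1D

Answer: 0xC6391D C6 39 1D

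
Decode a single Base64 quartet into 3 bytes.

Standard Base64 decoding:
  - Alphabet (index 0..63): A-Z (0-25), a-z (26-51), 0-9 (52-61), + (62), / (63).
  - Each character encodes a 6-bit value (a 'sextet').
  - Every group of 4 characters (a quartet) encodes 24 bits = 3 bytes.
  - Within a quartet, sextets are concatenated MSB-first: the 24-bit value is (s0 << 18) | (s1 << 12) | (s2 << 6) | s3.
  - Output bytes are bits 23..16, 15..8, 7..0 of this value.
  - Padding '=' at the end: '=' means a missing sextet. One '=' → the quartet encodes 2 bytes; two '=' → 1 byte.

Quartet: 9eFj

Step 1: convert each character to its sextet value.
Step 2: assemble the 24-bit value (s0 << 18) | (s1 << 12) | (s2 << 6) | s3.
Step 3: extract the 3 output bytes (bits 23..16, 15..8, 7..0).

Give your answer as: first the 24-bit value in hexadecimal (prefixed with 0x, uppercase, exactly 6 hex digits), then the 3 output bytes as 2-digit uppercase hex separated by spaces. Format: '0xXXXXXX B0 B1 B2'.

Sextets: 9=61, e=30, F=5, j=35
24-bit: (61<<18) | (30<<12) | (5<<6) | 35
      = 0xF40000 | 0x01E000 | 0x000140 | 0x000023
      = 0xF5E163
Bytes: (v>>16)&0xFF=F5, (v>>8)&0xFF=E1, v&0xFF=63

Answer: 0xF5E163 F5 E1 63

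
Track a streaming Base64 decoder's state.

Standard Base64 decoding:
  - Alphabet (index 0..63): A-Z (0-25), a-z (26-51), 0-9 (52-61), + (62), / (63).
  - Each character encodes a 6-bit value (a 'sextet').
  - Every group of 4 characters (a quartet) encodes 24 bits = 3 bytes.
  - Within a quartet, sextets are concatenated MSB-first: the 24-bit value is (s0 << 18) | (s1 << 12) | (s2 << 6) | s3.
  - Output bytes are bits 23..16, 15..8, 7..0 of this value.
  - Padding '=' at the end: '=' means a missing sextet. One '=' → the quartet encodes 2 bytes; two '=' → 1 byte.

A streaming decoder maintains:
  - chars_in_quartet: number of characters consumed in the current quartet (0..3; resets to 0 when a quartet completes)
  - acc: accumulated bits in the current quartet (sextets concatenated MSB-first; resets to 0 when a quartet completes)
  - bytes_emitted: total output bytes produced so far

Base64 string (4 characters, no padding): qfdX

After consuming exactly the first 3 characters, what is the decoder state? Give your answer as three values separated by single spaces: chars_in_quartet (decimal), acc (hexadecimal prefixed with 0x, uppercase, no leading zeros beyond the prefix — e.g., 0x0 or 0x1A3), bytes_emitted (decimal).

After char 0 ('q'=42): chars_in_quartet=1 acc=0x2A bytes_emitted=0
After char 1 ('f'=31): chars_in_quartet=2 acc=0xA9F bytes_emitted=0
After char 2 ('d'=29): chars_in_quartet=3 acc=0x2A7DD bytes_emitted=0

Answer: 3 0x2A7DD 0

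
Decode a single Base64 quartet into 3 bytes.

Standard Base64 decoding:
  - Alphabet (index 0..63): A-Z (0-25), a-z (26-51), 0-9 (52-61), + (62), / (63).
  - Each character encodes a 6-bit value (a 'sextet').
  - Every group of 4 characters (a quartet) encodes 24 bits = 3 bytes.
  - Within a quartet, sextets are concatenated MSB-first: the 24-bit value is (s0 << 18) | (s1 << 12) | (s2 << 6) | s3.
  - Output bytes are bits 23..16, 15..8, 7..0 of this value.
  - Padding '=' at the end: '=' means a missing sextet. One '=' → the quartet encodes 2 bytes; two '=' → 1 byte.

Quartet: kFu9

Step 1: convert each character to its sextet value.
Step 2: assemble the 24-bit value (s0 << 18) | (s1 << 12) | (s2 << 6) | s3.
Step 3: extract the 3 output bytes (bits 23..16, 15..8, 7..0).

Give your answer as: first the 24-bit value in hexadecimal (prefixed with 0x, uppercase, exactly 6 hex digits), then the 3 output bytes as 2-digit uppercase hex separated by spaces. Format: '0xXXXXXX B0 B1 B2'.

Answer: 0x905BBD 90 5B BD

Derivation:
Sextets: k=36, F=5, u=46, 9=61
24-bit: (36<<18) | (5<<12) | (46<<6) | 61
      = 0x900000 | 0x005000 | 0x000B80 | 0x00003D
      = 0x905BBD
Bytes: (v>>16)&0xFF=90, (v>>8)&0xFF=5B, v&0xFF=BD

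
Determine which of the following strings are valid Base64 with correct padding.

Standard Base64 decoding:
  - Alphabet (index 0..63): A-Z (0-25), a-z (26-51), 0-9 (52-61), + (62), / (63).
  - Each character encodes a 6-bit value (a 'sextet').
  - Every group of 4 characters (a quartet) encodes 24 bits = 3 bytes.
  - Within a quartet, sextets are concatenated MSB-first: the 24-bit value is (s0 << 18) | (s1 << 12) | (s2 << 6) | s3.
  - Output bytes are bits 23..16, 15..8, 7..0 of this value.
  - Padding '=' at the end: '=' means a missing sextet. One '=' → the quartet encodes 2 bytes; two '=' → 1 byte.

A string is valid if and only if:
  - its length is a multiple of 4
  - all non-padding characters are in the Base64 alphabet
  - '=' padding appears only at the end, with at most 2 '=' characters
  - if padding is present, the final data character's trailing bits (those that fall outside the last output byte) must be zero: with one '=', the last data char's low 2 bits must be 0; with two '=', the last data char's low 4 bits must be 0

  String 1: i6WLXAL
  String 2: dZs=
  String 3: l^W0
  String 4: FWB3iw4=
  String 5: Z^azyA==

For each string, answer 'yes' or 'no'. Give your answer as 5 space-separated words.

String 1: 'i6WLXAL' → invalid (len=7 not mult of 4)
String 2: 'dZs=' → valid
String 3: 'l^W0' → invalid (bad char(s): ['^'])
String 4: 'FWB3iw4=' → valid
String 5: 'Z^azyA==' → invalid (bad char(s): ['^'])

Answer: no yes no yes no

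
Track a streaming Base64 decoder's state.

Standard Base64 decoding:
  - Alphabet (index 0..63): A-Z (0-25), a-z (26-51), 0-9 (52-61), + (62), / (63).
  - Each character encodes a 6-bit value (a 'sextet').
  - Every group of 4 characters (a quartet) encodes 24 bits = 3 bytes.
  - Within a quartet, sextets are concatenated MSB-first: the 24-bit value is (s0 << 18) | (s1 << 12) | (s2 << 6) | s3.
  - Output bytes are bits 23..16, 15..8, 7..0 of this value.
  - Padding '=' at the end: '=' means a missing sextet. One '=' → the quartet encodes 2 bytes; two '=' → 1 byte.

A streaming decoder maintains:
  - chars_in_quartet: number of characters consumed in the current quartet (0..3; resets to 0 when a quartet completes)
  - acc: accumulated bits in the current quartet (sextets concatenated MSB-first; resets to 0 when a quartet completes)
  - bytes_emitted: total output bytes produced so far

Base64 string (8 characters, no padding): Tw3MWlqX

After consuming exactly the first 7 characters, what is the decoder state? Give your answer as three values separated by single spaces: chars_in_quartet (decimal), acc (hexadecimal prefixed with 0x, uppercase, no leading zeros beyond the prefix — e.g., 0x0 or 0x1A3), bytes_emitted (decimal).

After char 0 ('T'=19): chars_in_quartet=1 acc=0x13 bytes_emitted=0
After char 1 ('w'=48): chars_in_quartet=2 acc=0x4F0 bytes_emitted=0
After char 2 ('3'=55): chars_in_quartet=3 acc=0x13C37 bytes_emitted=0
After char 3 ('M'=12): chars_in_quartet=4 acc=0x4F0DCC -> emit 4F 0D CC, reset; bytes_emitted=3
After char 4 ('W'=22): chars_in_quartet=1 acc=0x16 bytes_emitted=3
After char 5 ('l'=37): chars_in_quartet=2 acc=0x5A5 bytes_emitted=3
After char 6 ('q'=42): chars_in_quartet=3 acc=0x1696A bytes_emitted=3

Answer: 3 0x1696A 3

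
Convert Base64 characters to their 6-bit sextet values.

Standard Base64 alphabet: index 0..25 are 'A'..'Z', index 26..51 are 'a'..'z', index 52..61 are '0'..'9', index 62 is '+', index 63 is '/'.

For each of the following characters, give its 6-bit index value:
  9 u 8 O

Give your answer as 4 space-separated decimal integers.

Answer: 61 46 60 14

Derivation:
'9': 0..9 range, 52 + ord('9') − ord('0') = 61
'u': a..z range, 26 + ord('u') − ord('a') = 46
'8': 0..9 range, 52 + ord('8') − ord('0') = 60
'O': A..Z range, ord('O') − ord('A') = 14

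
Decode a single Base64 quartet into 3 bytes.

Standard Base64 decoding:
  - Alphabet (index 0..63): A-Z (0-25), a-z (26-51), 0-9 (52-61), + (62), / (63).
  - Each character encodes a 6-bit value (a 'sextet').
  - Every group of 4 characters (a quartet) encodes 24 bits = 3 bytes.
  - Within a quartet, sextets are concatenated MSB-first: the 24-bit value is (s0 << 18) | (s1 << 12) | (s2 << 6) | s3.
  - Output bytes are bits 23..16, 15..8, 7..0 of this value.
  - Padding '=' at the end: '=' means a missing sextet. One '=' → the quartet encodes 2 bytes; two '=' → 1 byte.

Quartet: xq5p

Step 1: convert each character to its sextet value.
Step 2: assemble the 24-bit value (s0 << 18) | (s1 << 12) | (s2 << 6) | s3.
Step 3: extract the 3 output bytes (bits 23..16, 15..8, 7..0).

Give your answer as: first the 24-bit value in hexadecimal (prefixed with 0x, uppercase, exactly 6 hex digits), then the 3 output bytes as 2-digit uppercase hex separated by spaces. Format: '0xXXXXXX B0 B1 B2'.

Answer: 0xC6AE69 C6 AE 69

Derivation:
Sextets: x=49, q=42, 5=57, p=41
24-bit: (49<<18) | (42<<12) | (57<<6) | 41
      = 0xC40000 | 0x02A000 | 0x000E40 | 0x000029
      = 0xC6AE69
Bytes: (v>>16)&0xFF=C6, (v>>8)&0xFF=AE, v&0xFF=69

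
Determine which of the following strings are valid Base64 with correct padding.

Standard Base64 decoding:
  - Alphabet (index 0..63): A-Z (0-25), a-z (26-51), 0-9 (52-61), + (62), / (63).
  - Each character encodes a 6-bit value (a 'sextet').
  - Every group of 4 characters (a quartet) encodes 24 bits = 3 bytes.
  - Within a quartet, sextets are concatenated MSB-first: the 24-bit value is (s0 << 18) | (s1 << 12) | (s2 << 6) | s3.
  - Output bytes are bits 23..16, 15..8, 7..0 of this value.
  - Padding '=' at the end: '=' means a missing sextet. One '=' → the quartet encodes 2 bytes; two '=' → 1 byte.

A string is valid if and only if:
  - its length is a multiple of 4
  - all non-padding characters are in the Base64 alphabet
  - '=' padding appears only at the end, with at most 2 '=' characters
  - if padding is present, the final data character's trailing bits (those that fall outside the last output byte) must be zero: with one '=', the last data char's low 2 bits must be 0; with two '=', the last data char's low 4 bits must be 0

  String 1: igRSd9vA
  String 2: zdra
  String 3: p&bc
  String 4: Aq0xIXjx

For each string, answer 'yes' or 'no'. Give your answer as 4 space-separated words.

String 1: 'igRSd9vA' → valid
String 2: 'zdra' → valid
String 3: 'p&bc' → invalid (bad char(s): ['&'])
String 4: 'Aq0xIXjx' → valid

Answer: yes yes no yes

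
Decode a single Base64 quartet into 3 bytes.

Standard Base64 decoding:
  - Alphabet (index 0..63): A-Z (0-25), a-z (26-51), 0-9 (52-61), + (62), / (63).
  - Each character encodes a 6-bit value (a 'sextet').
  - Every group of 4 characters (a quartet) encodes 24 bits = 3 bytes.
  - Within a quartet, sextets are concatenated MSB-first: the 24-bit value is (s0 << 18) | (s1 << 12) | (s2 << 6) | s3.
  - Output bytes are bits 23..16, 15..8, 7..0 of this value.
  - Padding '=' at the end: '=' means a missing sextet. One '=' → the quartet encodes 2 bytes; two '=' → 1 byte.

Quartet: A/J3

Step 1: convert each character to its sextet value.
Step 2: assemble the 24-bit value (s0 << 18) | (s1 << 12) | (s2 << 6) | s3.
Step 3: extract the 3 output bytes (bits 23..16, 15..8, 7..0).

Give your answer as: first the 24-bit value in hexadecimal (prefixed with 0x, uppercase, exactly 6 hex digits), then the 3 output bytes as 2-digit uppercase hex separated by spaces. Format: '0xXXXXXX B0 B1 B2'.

Answer: 0x03F277 03 F2 77

Derivation:
Sextets: A=0, /=63, J=9, 3=55
24-bit: (0<<18) | (63<<12) | (9<<6) | 55
      = 0x000000 | 0x03F000 | 0x000240 | 0x000037
      = 0x03F277
Bytes: (v>>16)&0xFF=03, (v>>8)&0xFF=F2, v&0xFF=77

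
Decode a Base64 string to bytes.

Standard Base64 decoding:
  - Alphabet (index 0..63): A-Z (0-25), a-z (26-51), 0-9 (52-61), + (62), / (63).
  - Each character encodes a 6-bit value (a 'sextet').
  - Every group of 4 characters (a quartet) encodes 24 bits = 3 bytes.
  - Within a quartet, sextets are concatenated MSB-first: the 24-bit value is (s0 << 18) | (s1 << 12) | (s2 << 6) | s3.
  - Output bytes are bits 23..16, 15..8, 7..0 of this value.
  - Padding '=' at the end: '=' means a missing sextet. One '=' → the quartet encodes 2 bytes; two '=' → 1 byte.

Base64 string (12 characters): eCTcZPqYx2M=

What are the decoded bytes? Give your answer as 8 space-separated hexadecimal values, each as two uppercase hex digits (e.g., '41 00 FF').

After char 0 ('e'=30): chars_in_quartet=1 acc=0x1E bytes_emitted=0
After char 1 ('C'=2): chars_in_quartet=2 acc=0x782 bytes_emitted=0
After char 2 ('T'=19): chars_in_quartet=3 acc=0x1E093 bytes_emitted=0
After char 3 ('c'=28): chars_in_quartet=4 acc=0x7824DC -> emit 78 24 DC, reset; bytes_emitted=3
After char 4 ('Z'=25): chars_in_quartet=1 acc=0x19 bytes_emitted=3
After char 5 ('P'=15): chars_in_quartet=2 acc=0x64F bytes_emitted=3
After char 6 ('q'=42): chars_in_quartet=3 acc=0x193EA bytes_emitted=3
After char 7 ('Y'=24): chars_in_quartet=4 acc=0x64FA98 -> emit 64 FA 98, reset; bytes_emitted=6
After char 8 ('x'=49): chars_in_quartet=1 acc=0x31 bytes_emitted=6
After char 9 ('2'=54): chars_in_quartet=2 acc=0xC76 bytes_emitted=6
After char 10 ('M'=12): chars_in_quartet=3 acc=0x31D8C bytes_emitted=6
Padding '=': partial quartet acc=0x31D8C -> emit C7 63; bytes_emitted=8

Answer: 78 24 DC 64 FA 98 C7 63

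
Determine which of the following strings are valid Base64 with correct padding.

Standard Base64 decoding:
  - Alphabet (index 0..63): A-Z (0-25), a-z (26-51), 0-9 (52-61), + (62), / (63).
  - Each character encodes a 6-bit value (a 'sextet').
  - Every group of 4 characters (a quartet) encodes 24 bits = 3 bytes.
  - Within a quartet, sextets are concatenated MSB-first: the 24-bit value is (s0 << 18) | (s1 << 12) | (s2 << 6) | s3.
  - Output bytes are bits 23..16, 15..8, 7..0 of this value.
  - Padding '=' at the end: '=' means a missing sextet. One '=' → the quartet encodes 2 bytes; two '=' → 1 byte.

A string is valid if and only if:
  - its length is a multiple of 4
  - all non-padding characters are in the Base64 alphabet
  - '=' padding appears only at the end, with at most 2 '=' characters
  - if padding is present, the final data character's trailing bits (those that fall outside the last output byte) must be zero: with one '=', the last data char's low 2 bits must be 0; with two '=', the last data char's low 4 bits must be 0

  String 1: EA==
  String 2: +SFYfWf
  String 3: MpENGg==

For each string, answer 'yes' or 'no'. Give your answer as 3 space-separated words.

Answer: yes no yes

Derivation:
String 1: 'EA==' → valid
String 2: '+SFYfWf' → invalid (len=7 not mult of 4)
String 3: 'MpENGg==' → valid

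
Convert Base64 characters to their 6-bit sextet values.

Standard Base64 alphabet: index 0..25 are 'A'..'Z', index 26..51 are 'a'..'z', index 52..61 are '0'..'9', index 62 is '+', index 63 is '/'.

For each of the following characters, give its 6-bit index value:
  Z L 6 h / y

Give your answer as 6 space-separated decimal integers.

'Z': A..Z range, ord('Z') − ord('A') = 25
'L': A..Z range, ord('L') − ord('A') = 11
'6': 0..9 range, 52 + ord('6') − ord('0') = 58
'h': a..z range, 26 + ord('h') − ord('a') = 33
'/': index 63
'y': a..z range, 26 + ord('y') − ord('a') = 50

Answer: 25 11 58 33 63 50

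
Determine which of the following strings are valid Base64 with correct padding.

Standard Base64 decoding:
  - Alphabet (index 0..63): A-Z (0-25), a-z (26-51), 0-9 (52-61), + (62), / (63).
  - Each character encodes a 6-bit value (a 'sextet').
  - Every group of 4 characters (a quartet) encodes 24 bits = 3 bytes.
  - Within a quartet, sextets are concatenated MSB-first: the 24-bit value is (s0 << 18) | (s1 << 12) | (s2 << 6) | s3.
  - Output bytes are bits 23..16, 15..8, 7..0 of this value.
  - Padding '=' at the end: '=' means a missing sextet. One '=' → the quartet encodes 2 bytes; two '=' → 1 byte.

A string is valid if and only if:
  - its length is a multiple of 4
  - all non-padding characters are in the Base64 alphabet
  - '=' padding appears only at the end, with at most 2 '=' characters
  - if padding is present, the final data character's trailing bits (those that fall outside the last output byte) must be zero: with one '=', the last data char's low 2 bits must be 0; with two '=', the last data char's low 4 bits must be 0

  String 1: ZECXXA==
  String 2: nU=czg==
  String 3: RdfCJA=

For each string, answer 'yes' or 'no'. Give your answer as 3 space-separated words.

Answer: yes no no

Derivation:
String 1: 'ZECXXA==' → valid
String 2: 'nU=czg==' → invalid (bad char(s): ['=']; '=' in middle)
String 3: 'RdfCJA=' → invalid (len=7 not mult of 4)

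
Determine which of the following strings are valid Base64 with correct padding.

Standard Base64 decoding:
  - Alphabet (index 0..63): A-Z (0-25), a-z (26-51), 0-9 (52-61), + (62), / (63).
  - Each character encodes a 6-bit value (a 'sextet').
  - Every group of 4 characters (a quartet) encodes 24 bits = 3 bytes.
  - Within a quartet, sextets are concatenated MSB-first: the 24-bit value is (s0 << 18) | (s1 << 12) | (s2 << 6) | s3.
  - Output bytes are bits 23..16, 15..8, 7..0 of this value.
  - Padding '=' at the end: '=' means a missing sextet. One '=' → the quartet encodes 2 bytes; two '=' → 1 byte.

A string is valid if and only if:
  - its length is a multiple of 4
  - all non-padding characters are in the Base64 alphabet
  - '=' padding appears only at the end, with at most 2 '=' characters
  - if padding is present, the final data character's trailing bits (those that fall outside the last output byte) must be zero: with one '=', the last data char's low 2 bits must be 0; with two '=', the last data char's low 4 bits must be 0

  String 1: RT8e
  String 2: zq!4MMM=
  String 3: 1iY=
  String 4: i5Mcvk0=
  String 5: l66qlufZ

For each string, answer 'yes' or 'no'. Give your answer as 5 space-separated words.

Answer: yes no yes yes yes

Derivation:
String 1: 'RT8e' → valid
String 2: 'zq!4MMM=' → invalid (bad char(s): ['!'])
String 3: '1iY=' → valid
String 4: 'i5Mcvk0=' → valid
String 5: 'l66qlufZ' → valid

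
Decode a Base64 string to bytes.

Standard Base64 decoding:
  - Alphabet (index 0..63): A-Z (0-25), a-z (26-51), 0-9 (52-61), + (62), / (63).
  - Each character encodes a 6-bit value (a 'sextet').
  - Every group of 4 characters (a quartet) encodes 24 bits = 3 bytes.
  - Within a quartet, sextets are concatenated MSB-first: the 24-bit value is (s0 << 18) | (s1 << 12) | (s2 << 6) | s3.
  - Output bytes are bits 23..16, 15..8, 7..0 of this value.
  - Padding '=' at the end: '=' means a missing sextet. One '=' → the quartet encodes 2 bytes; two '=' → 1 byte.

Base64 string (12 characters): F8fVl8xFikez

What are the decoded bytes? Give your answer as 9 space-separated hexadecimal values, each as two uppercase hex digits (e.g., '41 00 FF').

After char 0 ('F'=5): chars_in_quartet=1 acc=0x5 bytes_emitted=0
After char 1 ('8'=60): chars_in_quartet=2 acc=0x17C bytes_emitted=0
After char 2 ('f'=31): chars_in_quartet=3 acc=0x5F1F bytes_emitted=0
After char 3 ('V'=21): chars_in_quartet=4 acc=0x17C7D5 -> emit 17 C7 D5, reset; bytes_emitted=3
After char 4 ('l'=37): chars_in_quartet=1 acc=0x25 bytes_emitted=3
After char 5 ('8'=60): chars_in_quartet=2 acc=0x97C bytes_emitted=3
After char 6 ('x'=49): chars_in_quartet=3 acc=0x25F31 bytes_emitted=3
After char 7 ('F'=5): chars_in_quartet=4 acc=0x97CC45 -> emit 97 CC 45, reset; bytes_emitted=6
After char 8 ('i'=34): chars_in_quartet=1 acc=0x22 bytes_emitted=6
After char 9 ('k'=36): chars_in_quartet=2 acc=0x8A4 bytes_emitted=6
After char 10 ('e'=30): chars_in_quartet=3 acc=0x2291E bytes_emitted=6
After char 11 ('z'=51): chars_in_quartet=4 acc=0x8A47B3 -> emit 8A 47 B3, reset; bytes_emitted=9

Answer: 17 C7 D5 97 CC 45 8A 47 B3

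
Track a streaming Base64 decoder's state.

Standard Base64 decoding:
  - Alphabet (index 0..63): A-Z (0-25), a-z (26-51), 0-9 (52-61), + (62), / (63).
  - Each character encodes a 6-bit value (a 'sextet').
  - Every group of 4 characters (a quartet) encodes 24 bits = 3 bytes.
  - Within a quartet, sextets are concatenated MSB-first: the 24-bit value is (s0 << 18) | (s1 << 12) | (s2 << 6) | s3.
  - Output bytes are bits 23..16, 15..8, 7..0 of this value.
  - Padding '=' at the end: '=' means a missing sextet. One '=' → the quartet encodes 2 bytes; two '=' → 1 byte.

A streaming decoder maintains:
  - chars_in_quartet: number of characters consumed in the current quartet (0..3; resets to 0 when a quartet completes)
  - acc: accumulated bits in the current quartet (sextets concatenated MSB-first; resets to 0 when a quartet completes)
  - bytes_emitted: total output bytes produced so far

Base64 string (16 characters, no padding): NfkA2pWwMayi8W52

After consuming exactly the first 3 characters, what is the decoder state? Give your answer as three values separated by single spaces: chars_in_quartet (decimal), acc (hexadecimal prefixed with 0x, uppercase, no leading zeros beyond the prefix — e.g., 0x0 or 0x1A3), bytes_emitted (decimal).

Answer: 3 0xD7E4 0

Derivation:
After char 0 ('N'=13): chars_in_quartet=1 acc=0xD bytes_emitted=0
After char 1 ('f'=31): chars_in_quartet=2 acc=0x35F bytes_emitted=0
After char 2 ('k'=36): chars_in_quartet=3 acc=0xD7E4 bytes_emitted=0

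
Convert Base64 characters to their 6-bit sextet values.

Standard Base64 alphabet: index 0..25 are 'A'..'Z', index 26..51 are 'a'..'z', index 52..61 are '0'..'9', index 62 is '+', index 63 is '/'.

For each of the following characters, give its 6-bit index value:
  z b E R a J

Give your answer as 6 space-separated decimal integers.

'z': a..z range, 26 + ord('z') − ord('a') = 51
'b': a..z range, 26 + ord('b') − ord('a') = 27
'E': A..Z range, ord('E') − ord('A') = 4
'R': A..Z range, ord('R') − ord('A') = 17
'a': a..z range, 26 + ord('a') − ord('a') = 26
'J': A..Z range, ord('J') − ord('A') = 9

Answer: 51 27 4 17 26 9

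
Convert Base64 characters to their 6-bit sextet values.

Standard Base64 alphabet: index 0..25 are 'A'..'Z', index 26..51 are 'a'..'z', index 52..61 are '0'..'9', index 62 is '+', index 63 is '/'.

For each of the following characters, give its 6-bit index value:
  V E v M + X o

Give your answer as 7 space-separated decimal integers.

Answer: 21 4 47 12 62 23 40

Derivation:
'V': A..Z range, ord('V') − ord('A') = 21
'E': A..Z range, ord('E') − ord('A') = 4
'v': a..z range, 26 + ord('v') − ord('a') = 47
'M': A..Z range, ord('M') − ord('A') = 12
'+': index 62
'X': A..Z range, ord('X') − ord('A') = 23
'o': a..z range, 26 + ord('o') − ord('a') = 40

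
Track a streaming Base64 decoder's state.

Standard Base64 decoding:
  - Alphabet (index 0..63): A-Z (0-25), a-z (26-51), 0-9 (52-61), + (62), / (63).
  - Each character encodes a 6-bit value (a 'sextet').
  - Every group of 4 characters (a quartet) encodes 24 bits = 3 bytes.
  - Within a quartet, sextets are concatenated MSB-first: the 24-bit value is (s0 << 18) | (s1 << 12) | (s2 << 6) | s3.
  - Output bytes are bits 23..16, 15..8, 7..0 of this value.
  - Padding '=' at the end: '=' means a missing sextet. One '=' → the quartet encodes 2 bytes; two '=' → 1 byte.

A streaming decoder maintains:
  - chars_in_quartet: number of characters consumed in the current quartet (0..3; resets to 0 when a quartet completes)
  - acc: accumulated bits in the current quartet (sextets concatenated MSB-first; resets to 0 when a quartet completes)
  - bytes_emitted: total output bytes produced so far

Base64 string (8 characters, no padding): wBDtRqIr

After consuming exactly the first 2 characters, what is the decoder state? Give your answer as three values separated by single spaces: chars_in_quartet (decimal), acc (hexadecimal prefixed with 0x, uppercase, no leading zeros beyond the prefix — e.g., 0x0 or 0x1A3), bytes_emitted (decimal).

Answer: 2 0xC01 0

Derivation:
After char 0 ('w'=48): chars_in_quartet=1 acc=0x30 bytes_emitted=0
After char 1 ('B'=1): chars_in_quartet=2 acc=0xC01 bytes_emitted=0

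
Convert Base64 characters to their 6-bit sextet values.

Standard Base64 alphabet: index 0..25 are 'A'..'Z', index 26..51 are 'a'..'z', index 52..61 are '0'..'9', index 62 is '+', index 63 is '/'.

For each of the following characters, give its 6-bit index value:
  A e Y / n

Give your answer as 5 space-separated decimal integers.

Answer: 0 30 24 63 39

Derivation:
'A': A..Z range, ord('A') − ord('A') = 0
'e': a..z range, 26 + ord('e') − ord('a') = 30
'Y': A..Z range, ord('Y') − ord('A') = 24
'/': index 63
'n': a..z range, 26 + ord('n') − ord('a') = 39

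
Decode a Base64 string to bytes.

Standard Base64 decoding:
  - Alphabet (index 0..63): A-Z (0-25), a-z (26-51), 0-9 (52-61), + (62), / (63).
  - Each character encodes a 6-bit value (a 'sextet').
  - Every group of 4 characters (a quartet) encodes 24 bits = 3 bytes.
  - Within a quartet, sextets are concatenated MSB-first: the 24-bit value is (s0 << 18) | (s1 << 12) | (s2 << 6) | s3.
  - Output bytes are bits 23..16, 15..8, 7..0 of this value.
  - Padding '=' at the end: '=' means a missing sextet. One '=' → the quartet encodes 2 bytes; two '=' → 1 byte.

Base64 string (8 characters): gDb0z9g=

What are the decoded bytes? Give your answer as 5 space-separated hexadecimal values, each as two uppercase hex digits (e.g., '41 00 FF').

After char 0 ('g'=32): chars_in_quartet=1 acc=0x20 bytes_emitted=0
After char 1 ('D'=3): chars_in_quartet=2 acc=0x803 bytes_emitted=0
After char 2 ('b'=27): chars_in_quartet=3 acc=0x200DB bytes_emitted=0
After char 3 ('0'=52): chars_in_quartet=4 acc=0x8036F4 -> emit 80 36 F4, reset; bytes_emitted=3
After char 4 ('z'=51): chars_in_quartet=1 acc=0x33 bytes_emitted=3
After char 5 ('9'=61): chars_in_quartet=2 acc=0xCFD bytes_emitted=3
After char 6 ('g'=32): chars_in_quartet=3 acc=0x33F60 bytes_emitted=3
Padding '=': partial quartet acc=0x33F60 -> emit CF D8; bytes_emitted=5

Answer: 80 36 F4 CF D8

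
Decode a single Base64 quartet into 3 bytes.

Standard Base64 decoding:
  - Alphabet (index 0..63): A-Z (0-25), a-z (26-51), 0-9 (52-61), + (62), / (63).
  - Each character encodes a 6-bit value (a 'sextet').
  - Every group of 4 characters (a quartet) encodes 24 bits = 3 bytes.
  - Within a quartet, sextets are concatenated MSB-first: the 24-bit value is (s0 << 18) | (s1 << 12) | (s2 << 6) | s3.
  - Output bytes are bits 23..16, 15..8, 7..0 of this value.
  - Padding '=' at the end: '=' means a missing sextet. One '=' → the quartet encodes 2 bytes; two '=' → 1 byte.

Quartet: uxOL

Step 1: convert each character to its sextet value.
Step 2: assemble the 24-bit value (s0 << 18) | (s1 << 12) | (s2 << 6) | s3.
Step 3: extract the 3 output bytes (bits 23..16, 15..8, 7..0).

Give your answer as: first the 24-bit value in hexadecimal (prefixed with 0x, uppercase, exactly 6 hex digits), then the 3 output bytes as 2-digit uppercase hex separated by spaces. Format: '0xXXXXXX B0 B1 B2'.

Sextets: u=46, x=49, O=14, L=11
24-bit: (46<<18) | (49<<12) | (14<<6) | 11
      = 0xB80000 | 0x031000 | 0x000380 | 0x00000B
      = 0xBB138B
Bytes: (v>>16)&0xFF=BB, (v>>8)&0xFF=13, v&0xFF=8B

Answer: 0xBB138B BB 13 8B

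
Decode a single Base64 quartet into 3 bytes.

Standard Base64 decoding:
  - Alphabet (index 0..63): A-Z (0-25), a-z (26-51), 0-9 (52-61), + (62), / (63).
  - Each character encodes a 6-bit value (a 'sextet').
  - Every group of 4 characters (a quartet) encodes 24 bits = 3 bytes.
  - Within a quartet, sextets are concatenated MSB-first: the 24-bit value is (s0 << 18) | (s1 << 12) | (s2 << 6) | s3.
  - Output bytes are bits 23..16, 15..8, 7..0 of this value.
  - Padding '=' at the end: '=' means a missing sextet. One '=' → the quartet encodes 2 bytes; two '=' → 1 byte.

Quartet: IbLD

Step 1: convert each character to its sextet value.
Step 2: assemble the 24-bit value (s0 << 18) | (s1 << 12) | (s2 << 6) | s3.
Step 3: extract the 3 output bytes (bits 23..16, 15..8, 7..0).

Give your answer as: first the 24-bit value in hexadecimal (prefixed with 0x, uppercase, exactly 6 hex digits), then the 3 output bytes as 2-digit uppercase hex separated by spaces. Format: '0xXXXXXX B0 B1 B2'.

Answer: 0x21B2C3 21 B2 C3

Derivation:
Sextets: I=8, b=27, L=11, D=3
24-bit: (8<<18) | (27<<12) | (11<<6) | 3
      = 0x200000 | 0x01B000 | 0x0002C0 | 0x000003
      = 0x21B2C3
Bytes: (v>>16)&0xFF=21, (v>>8)&0xFF=B2, v&0xFF=C3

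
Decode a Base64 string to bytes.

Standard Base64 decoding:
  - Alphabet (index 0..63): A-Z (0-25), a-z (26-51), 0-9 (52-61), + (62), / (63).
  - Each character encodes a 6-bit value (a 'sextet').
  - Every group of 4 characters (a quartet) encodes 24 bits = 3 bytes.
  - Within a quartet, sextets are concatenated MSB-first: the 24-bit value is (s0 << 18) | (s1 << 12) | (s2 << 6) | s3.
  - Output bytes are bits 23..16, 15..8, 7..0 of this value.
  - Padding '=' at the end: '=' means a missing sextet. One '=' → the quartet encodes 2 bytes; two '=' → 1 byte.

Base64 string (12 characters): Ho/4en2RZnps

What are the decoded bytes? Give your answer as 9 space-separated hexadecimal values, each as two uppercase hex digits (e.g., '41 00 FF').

After char 0 ('H'=7): chars_in_quartet=1 acc=0x7 bytes_emitted=0
After char 1 ('o'=40): chars_in_quartet=2 acc=0x1E8 bytes_emitted=0
After char 2 ('/'=63): chars_in_quartet=3 acc=0x7A3F bytes_emitted=0
After char 3 ('4'=56): chars_in_quartet=4 acc=0x1E8FF8 -> emit 1E 8F F8, reset; bytes_emitted=3
After char 4 ('e'=30): chars_in_quartet=1 acc=0x1E bytes_emitted=3
After char 5 ('n'=39): chars_in_quartet=2 acc=0x7A7 bytes_emitted=3
After char 6 ('2'=54): chars_in_quartet=3 acc=0x1E9F6 bytes_emitted=3
After char 7 ('R'=17): chars_in_quartet=4 acc=0x7A7D91 -> emit 7A 7D 91, reset; bytes_emitted=6
After char 8 ('Z'=25): chars_in_quartet=1 acc=0x19 bytes_emitted=6
After char 9 ('n'=39): chars_in_quartet=2 acc=0x667 bytes_emitted=6
After char 10 ('p'=41): chars_in_quartet=3 acc=0x199E9 bytes_emitted=6
After char 11 ('s'=44): chars_in_quartet=4 acc=0x667A6C -> emit 66 7A 6C, reset; bytes_emitted=9

Answer: 1E 8F F8 7A 7D 91 66 7A 6C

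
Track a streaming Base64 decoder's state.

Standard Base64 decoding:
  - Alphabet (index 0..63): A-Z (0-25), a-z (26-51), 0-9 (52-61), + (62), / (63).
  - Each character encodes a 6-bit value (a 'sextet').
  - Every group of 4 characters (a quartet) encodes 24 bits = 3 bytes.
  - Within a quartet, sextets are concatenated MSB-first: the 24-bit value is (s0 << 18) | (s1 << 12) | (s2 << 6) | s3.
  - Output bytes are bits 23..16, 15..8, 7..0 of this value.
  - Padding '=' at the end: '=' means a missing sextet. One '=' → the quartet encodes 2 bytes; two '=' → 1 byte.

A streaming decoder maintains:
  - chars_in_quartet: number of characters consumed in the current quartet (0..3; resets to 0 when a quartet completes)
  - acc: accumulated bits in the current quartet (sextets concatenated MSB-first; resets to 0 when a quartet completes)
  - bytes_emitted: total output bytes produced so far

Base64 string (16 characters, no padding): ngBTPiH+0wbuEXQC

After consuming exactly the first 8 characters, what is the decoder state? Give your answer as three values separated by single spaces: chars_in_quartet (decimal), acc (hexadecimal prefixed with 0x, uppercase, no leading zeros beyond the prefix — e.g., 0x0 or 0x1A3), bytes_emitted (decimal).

After char 0 ('n'=39): chars_in_quartet=1 acc=0x27 bytes_emitted=0
After char 1 ('g'=32): chars_in_quartet=2 acc=0x9E0 bytes_emitted=0
After char 2 ('B'=1): chars_in_quartet=3 acc=0x27801 bytes_emitted=0
After char 3 ('T'=19): chars_in_quartet=4 acc=0x9E0053 -> emit 9E 00 53, reset; bytes_emitted=3
After char 4 ('P'=15): chars_in_quartet=1 acc=0xF bytes_emitted=3
After char 5 ('i'=34): chars_in_quartet=2 acc=0x3E2 bytes_emitted=3
After char 6 ('H'=7): chars_in_quartet=3 acc=0xF887 bytes_emitted=3
After char 7 ('+'=62): chars_in_quartet=4 acc=0x3E21FE -> emit 3E 21 FE, reset; bytes_emitted=6

Answer: 0 0x0 6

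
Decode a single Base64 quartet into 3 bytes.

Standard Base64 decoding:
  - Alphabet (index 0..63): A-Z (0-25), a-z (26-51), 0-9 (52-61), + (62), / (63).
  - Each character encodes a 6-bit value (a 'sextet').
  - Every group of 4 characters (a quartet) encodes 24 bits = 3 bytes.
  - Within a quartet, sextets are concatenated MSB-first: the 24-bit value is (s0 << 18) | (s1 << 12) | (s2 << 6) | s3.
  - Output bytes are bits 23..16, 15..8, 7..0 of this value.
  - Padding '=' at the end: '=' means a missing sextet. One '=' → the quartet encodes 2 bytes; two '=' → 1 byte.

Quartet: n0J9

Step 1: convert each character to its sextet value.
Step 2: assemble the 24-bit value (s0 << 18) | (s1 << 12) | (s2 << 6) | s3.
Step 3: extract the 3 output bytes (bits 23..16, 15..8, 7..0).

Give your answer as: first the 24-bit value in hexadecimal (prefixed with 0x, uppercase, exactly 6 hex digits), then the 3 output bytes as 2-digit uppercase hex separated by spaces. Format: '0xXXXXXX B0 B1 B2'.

Answer: 0x9F427D 9F 42 7D

Derivation:
Sextets: n=39, 0=52, J=9, 9=61
24-bit: (39<<18) | (52<<12) | (9<<6) | 61
      = 0x9C0000 | 0x034000 | 0x000240 | 0x00003D
      = 0x9F427D
Bytes: (v>>16)&0xFF=9F, (v>>8)&0xFF=42, v&0xFF=7D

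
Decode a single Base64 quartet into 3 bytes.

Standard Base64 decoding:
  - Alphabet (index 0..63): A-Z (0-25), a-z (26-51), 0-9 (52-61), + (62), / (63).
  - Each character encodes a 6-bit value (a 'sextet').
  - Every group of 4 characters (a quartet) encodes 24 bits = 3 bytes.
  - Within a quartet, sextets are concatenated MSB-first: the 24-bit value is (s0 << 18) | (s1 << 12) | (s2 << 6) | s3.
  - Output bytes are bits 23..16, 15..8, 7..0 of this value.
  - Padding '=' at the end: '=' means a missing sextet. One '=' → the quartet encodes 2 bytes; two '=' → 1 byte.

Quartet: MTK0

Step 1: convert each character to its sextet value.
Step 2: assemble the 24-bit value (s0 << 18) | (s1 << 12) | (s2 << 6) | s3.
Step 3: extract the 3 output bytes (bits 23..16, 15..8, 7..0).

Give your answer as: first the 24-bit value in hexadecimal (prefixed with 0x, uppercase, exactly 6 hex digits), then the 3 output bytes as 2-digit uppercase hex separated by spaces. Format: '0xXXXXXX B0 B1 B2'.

Answer: 0x3132B4 31 32 B4

Derivation:
Sextets: M=12, T=19, K=10, 0=52
24-bit: (12<<18) | (19<<12) | (10<<6) | 52
      = 0x300000 | 0x013000 | 0x000280 | 0x000034
      = 0x3132B4
Bytes: (v>>16)&0xFF=31, (v>>8)&0xFF=32, v&0xFF=B4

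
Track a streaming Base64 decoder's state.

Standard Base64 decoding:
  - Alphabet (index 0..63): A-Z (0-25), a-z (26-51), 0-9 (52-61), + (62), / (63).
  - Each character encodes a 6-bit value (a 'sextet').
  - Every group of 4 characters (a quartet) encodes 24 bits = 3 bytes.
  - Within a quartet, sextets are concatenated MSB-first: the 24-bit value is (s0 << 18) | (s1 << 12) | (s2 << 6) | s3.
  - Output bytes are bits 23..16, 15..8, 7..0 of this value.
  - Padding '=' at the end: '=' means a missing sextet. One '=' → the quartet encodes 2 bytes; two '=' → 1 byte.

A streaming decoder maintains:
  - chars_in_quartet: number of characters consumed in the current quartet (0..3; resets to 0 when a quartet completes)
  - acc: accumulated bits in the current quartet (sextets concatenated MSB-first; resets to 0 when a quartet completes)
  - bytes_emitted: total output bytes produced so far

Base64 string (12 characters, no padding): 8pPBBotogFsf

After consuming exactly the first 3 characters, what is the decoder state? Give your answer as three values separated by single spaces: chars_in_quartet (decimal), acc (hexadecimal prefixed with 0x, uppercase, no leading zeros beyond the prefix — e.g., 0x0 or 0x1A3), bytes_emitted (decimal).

After char 0 ('8'=60): chars_in_quartet=1 acc=0x3C bytes_emitted=0
After char 1 ('p'=41): chars_in_quartet=2 acc=0xF29 bytes_emitted=0
After char 2 ('P'=15): chars_in_quartet=3 acc=0x3CA4F bytes_emitted=0

Answer: 3 0x3CA4F 0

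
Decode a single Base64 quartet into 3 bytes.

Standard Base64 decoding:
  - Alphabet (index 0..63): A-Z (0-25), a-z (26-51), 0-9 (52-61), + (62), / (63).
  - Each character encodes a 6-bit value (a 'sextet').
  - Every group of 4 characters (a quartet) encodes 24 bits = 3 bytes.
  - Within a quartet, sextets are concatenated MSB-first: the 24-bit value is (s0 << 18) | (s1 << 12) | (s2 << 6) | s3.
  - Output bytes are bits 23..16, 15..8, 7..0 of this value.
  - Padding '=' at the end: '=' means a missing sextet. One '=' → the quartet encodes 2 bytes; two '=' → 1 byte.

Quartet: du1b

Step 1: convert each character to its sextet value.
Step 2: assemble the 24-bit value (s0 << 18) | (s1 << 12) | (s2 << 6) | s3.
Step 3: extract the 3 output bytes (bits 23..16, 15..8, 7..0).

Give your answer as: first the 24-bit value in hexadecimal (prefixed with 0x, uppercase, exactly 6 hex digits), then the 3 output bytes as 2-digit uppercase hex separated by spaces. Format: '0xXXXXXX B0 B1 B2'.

Answer: 0x76ED5B 76 ED 5B

Derivation:
Sextets: d=29, u=46, 1=53, b=27
24-bit: (29<<18) | (46<<12) | (53<<6) | 27
      = 0x740000 | 0x02E000 | 0x000D40 | 0x00001B
      = 0x76ED5B
Bytes: (v>>16)&0xFF=76, (v>>8)&0xFF=ED, v&0xFF=5B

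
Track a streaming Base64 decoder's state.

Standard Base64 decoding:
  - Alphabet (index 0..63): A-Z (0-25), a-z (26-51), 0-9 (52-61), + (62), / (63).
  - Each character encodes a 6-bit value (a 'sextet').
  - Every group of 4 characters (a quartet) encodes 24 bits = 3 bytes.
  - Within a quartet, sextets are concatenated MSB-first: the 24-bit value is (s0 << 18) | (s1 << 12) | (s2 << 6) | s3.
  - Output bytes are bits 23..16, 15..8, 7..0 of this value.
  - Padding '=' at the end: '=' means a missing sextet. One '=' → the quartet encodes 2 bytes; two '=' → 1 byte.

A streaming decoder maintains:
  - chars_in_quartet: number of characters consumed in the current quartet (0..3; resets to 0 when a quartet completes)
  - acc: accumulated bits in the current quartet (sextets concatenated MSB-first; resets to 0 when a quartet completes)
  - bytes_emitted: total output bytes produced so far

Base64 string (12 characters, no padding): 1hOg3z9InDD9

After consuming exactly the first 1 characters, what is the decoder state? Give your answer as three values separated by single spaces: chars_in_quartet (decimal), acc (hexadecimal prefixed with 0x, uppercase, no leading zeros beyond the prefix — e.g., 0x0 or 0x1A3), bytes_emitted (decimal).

After char 0 ('1'=53): chars_in_quartet=1 acc=0x35 bytes_emitted=0

Answer: 1 0x35 0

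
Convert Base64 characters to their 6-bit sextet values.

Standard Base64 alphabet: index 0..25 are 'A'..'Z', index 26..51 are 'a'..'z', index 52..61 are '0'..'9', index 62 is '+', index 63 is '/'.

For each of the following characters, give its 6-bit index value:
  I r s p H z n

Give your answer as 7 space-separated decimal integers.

Answer: 8 43 44 41 7 51 39

Derivation:
'I': A..Z range, ord('I') − ord('A') = 8
'r': a..z range, 26 + ord('r') − ord('a') = 43
's': a..z range, 26 + ord('s') − ord('a') = 44
'p': a..z range, 26 + ord('p') − ord('a') = 41
'H': A..Z range, ord('H') − ord('A') = 7
'z': a..z range, 26 + ord('z') − ord('a') = 51
'n': a..z range, 26 + ord('n') − ord('a') = 39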